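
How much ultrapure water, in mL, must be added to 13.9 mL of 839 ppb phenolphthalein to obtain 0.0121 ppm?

950 mL

0.0121 ppm = 12.1 ppb.
V₂ = C₁V₁/C₂ = 839 × 13.9 / 12.1 = 964 mL.
Diluent to add = V₂ − V₁ = 964 − 13.9 = 950 mL.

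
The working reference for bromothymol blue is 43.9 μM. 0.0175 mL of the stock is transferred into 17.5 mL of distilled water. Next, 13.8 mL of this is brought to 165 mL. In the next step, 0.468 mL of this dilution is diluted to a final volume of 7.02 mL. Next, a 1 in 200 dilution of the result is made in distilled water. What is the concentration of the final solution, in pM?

Overall dilution factor = 1001 × 11.96 × 15 × 200 = 3.59 × 10⁷.
43.9 μM / 3.59 × 10⁷ = 1.22 × 10⁻⁶ μM = 1.22 pM.

1.22 pM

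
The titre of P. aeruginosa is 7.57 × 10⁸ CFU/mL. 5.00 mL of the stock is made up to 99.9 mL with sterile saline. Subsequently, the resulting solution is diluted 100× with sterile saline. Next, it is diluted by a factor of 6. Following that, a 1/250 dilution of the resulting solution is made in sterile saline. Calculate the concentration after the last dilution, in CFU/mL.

253 CFU/mL

Overall dilution factor = 19.98 × 100 × 6 × 250 = 3.00 × 10⁶.
7.57 × 10⁸ CFU/mL / 3.00 × 10⁶ = 253 CFU/mL.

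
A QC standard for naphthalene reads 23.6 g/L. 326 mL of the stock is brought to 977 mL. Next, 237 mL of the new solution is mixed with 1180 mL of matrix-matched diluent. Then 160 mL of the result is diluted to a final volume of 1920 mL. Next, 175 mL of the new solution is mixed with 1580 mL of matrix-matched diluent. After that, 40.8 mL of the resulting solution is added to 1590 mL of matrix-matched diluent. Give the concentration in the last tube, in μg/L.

274 μg/L

Overall dilution factor = 2.997 × 5.979 × 12 × 10.03 × 39.97 = 8.62 × 10⁴.
23.6 g/L / 8.62 × 10⁴ = 2.74 × 10⁻⁴ g/L = 274 μg/L.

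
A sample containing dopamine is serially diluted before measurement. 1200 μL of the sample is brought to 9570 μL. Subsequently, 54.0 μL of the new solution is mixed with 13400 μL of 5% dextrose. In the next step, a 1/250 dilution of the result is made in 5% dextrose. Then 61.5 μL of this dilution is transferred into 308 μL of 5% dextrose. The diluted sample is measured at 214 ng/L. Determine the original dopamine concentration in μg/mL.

639 μg/mL

Overall dilution factor = 7.975 × 249.1 × 250 × 6.008 = 2.98 × 10⁶.
Original = 214 ng/L × 2.98 × 10⁶ = 6.39 × 10⁸ ng/L = 639 μg/mL.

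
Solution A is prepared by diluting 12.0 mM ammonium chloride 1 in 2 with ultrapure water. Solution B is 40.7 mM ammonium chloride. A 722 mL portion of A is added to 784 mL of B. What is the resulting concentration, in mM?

24.1 mM

C_A = 12.0 mM / 2 = 6.00 mM.
C_mix = (C_A·V_A + C_B·V_B)/(V_A + V_B) = (6.00×722 + 40.7×784) / 1506 = 24.1 mM.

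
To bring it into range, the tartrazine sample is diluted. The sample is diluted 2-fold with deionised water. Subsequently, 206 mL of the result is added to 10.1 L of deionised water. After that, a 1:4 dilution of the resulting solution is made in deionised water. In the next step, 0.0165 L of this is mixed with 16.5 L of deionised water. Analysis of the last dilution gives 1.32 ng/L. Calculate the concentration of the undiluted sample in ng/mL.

Overall dilution factor = 2 × 50.03 × 4 × 1001 = 4.01 × 10⁵.
Original = 1.32 ng/L × 4.01 × 10⁵ = 5.29 × 10⁵ ng/L = 529 ng/mL.

529 ng/mL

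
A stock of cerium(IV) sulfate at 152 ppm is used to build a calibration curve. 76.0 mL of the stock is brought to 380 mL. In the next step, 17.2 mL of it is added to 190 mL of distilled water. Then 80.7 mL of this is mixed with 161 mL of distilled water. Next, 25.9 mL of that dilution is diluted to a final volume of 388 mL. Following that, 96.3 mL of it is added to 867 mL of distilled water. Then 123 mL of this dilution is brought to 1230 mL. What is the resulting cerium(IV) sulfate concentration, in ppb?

Overall dilution factor = 5 × 12.05 × 2.995 × 14.98 × 10.00 × 10 = 2.70 × 10⁵.
152 ppm / 2.70 × 10⁵ = 5.62 × 10⁻⁴ ppm = 0.562 ppb.

0.562 ppb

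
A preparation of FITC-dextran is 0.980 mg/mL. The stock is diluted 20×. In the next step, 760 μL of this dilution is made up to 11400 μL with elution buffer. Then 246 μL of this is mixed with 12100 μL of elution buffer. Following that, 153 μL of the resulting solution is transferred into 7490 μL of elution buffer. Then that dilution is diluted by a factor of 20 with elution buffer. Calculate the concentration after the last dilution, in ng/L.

65.1 ng/L

Overall dilution factor = 20 × 15 × 50.19 × 49.95 × 20 = 1.50 × 10⁷.
0.980 mg/mL / 1.50 × 10⁷ = 6.51 × 10⁻⁸ mg/mL = 65.1 ng/L.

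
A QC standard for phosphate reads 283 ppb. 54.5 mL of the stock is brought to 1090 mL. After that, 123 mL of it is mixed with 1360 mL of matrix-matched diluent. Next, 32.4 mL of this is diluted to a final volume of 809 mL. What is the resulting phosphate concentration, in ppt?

Overall dilution factor = 20 × 12.06 × 24.97 = 6021.
283 ppb / 6021 = 0.0470 ppb = 47.0 ppt.

47.0 ppt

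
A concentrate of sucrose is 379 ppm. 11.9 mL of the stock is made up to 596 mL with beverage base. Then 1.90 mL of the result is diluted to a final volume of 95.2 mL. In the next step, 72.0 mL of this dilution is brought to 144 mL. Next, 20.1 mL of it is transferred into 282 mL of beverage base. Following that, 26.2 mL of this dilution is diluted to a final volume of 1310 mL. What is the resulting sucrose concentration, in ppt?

Overall dilution factor = 50.08 × 50.11 × 2 × 15.03 × 50 = 3.77 × 10⁶.
379 ppm / 3.77 × 10⁶ = 1.00 × 10⁻⁴ ppm = 100 ppt.

100 ppt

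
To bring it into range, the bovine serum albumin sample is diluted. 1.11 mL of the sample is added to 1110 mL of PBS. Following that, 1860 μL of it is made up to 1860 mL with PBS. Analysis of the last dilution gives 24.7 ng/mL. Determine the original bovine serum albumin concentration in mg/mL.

24.7 mg/mL

Overall dilution factor = 1001 × 1000 = 1.00 × 10⁶.
Original = 24.7 ng/mL × 1.00 × 10⁶ = 2.47 × 10⁷ ng/mL = 24.7 mg/mL.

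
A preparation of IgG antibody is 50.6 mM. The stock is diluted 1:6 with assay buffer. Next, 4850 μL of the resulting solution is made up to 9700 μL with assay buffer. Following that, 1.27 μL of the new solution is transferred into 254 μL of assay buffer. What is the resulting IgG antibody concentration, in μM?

Overall dilution factor = 6 × 2 × 201 = 2412.
50.6 mM / 2412 = 0.0210 mM = 21.0 μM.

21.0 μM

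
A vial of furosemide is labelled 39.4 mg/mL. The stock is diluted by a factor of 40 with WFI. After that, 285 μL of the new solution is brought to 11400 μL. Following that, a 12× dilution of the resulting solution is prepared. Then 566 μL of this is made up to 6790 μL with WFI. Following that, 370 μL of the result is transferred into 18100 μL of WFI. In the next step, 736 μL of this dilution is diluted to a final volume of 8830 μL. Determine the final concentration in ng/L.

Overall dilution factor = 40 × 40 × 12 × 12.00 × 49.92 × 12.00 = 1.38 × 10⁸.
39.4 mg/mL / 1.38 × 10⁸ = 2.86 × 10⁻⁷ mg/mL = 286 ng/L.

286 ng/L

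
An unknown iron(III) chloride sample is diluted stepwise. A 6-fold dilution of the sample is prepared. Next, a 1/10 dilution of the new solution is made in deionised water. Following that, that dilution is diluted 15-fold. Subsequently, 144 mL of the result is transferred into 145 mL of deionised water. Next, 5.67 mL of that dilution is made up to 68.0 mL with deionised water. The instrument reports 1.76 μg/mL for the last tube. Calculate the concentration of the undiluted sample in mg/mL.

Overall dilution factor = 6 × 10 × 15 × 2.007 × 11.99 = 2.17 × 10⁴.
Original = 1.76 μg/mL × 2.17 × 10⁴ = 3.81 × 10⁴ μg/mL = 38.1 mg/mL.

38.1 mg/mL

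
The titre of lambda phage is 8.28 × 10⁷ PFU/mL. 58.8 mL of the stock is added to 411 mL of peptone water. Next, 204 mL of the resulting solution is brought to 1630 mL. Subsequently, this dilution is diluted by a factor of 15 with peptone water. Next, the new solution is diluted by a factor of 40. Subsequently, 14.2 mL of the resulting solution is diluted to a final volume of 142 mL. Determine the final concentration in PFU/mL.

Overall dilution factor = 7.990 × 7.990 × 15 × 40 × 10 = 3.83 × 10⁵.
8.28 × 10⁷ PFU/mL / 3.83 × 10⁵ = 216 PFU/mL.

216 PFU/mL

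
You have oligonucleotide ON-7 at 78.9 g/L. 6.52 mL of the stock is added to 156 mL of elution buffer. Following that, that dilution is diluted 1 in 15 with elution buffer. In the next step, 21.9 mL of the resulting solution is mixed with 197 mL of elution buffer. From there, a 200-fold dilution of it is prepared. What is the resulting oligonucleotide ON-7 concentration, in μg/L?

106 μg/L

Overall dilution factor = 24.93 × 15 × 9.995 × 200 = 7.47 × 10⁵.
78.9 g/L / 7.47 × 10⁵ = 1.06 × 10⁻⁴ g/L = 106 μg/L.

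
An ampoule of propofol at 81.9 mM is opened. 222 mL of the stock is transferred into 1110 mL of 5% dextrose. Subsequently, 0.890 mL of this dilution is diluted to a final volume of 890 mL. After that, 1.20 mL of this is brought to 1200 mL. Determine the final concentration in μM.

Overall dilution factor = 6 × 1000 × 1000 = 6.00 × 10⁶.
81.9 mM / 6.00 × 10⁶ = 1.36 × 10⁻⁵ mM = 0.0137 μM.

0.0137 μM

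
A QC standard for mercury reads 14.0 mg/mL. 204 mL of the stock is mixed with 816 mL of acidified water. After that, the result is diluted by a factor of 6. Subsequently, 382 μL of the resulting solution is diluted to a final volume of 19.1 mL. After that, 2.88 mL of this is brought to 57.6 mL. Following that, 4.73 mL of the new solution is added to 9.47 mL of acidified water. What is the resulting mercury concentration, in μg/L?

Overall dilution factor = 5 × 6 × 50 × 20 × 3.002 = 9.01 × 10⁴.
14.0 mg/mL / 9.01 × 10⁴ = 1.55 × 10⁻⁴ mg/mL = 155 μg/L.

155 μg/L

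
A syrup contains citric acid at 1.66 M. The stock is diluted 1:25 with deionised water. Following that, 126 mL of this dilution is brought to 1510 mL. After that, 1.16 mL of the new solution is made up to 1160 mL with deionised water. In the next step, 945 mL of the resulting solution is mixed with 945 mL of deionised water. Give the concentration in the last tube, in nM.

2770 nM

Overall dilution factor = 25 × 11.98 × 1000 × 2 = 5.99 × 10⁵.
1.66 M / 5.99 × 10⁵ = 2.77 × 10⁻⁶ M = 2770 nM.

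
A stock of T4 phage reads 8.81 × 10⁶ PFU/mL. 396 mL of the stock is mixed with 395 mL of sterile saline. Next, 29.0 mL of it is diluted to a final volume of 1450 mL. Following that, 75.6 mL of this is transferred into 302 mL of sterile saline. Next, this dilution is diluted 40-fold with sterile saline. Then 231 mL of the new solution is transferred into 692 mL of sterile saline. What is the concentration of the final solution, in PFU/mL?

Overall dilution factor = 1.997 × 50 × 4.995 × 40 × 3.996 = 7.97 × 10⁴.
8.81 × 10⁶ PFU/mL / 7.97 × 10⁴ = 111 PFU/mL.

111 PFU/mL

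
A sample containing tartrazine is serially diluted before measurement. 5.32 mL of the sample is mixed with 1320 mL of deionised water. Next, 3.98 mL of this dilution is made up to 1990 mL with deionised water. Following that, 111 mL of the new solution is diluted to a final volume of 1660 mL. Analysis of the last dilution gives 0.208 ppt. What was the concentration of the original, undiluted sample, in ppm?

Overall dilution factor = 249.1 × 500 × 14.95 = 1.86 × 10⁶.
Original = 0.208 ppt × 1.86 × 10⁶ = 3.87 × 10⁵ ppt = 0.387 ppm.

0.387 ppm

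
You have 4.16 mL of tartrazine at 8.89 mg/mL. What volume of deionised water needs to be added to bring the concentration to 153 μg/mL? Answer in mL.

153 μg/mL = 0.153 mg/mL.
V₂ = C₁V₁/C₂ = 8.89 × 4.16 / 0.153 = 242 mL.
Diluent to add = V₂ − V₁ = 242 − 4.16 = 238 mL.

238 mL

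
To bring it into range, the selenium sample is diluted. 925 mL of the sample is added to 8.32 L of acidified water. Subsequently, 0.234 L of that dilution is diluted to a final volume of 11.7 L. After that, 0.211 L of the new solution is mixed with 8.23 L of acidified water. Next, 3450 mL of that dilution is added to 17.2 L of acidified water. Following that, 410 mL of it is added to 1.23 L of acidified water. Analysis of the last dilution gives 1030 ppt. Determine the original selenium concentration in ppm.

Overall dilution factor = 9.995 × 50 × 40.00 × 5.986 × 4 = 4.79 × 10⁵.
Original = 1030 ppt × 4.79 × 10⁵ = 4.93 × 10⁸ ppt = 493 ppm.

493 ppm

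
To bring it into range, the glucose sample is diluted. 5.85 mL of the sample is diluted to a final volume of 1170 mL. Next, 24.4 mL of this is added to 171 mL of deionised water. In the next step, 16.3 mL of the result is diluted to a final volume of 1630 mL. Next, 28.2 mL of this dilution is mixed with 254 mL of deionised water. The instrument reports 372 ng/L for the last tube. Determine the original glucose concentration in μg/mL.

Overall dilution factor = 200 × 8.008 × 100 × 10.01 = 1.60 × 10⁶.
Original = 372 ng/L × 1.60 × 10⁶ = 5.96 × 10⁸ ng/L = 596 μg/mL.

596 μg/mL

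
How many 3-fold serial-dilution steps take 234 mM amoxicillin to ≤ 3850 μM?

Need 3ⁿ ≥ 60.8, so n ≥ log(60.8)/log(3) = 3.74.
Minimum whole steps: n = 4.

4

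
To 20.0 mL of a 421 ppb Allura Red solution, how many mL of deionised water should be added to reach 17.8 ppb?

453 mL

V₂ = C₁V₁/C₂ = 421 × 20.0 / 17.8 = 473 mL.
Diluent to add = V₂ − V₁ = 473 − 20.0 = 453 mL.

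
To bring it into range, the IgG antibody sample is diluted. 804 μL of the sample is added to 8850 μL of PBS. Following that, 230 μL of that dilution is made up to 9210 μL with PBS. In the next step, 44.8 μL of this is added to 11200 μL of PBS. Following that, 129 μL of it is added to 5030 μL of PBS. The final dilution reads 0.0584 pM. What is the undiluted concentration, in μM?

Overall dilution factor = 12.01 × 40.04 × 251 × 39.99 = 4.83 × 10⁶.
Original = 0.0584 pM × 4.83 × 10⁶ = 2.82 × 10⁵ pM = 0.282 μM.

0.282 μM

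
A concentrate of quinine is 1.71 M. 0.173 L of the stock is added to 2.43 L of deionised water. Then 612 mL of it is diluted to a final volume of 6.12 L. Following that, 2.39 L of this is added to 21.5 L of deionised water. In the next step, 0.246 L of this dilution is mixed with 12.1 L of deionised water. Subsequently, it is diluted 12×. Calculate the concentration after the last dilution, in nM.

Overall dilution factor = 15.05 × 10 × 9.996 × 50.19 × 12 = 9.06 × 10⁵.
1.71 M / 9.06 × 10⁵ = 1.89 × 10⁻⁶ M = 1890 nM.

1890 nM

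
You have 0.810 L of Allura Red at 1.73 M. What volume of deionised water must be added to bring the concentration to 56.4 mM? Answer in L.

56.4 mM = 0.0564 M.
V₂ = C₁V₁/C₂ = 1.73 × 0.810 / 0.0564 = 24.8 L.
Diluent to add = V₂ − V₁ = 24.8 − 0.810 = 24.0 L.

24.0 L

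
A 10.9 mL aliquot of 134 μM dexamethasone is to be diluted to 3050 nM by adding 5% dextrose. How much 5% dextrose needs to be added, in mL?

468 mL

3050 nM = 3.05 μM.
V₂ = C₁V₁/C₂ = 134 × 10.9 / 3.05 = 479 mL.
Diluent to add = V₂ − V₁ = 479 − 10.9 = 468 mL.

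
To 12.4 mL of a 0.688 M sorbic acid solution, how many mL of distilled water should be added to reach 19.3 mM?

430 mL

19.3 mM = 0.0193 M.
V₂ = C₁V₁/C₂ = 0.688 × 12.4 / 0.0193 = 442 mL.
Diluent to add = V₂ − V₁ = 442 − 12.4 = 430 mL.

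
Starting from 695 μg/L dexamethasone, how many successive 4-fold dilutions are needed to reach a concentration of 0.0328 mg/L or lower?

3

Need 4ⁿ ≥ 21.2, so n ≥ log(21.2)/log(4) = 2.20.
Minimum whole steps: n = 3.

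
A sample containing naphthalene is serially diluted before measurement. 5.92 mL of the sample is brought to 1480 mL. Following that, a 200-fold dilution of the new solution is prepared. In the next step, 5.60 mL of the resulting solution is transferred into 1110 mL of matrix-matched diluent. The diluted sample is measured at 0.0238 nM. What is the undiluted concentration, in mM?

Overall dilution factor = 250 × 200 × 199.2 = 9.96 × 10⁶.
Original = 0.0238 nM × 9.96 × 10⁶ = 2.37 × 10⁵ nM = 0.237 mM.

0.237 mM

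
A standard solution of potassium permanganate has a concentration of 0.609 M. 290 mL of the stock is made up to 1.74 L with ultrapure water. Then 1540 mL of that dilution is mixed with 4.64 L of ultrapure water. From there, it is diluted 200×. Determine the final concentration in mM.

Overall dilution factor = 6 × 4.013 × 200 = 4816.
0.609 M / 4816 = 1.26 × 10⁻⁴ M = 0.126 mM.

0.126 mM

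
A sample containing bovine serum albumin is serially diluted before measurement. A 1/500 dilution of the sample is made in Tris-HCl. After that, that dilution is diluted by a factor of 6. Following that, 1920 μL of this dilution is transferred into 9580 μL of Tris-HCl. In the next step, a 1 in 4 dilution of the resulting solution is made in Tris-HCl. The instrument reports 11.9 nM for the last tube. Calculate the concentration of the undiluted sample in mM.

Overall dilution factor = 500 × 6 × 5.990 × 4 = 7.19 × 10⁴.
Original = 11.9 nM × 7.19 × 10⁴ = 8.55 × 10⁵ nM = 0.855 mM.

0.855 mM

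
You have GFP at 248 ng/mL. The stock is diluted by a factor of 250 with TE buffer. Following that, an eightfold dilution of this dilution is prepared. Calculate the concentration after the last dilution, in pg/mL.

Overall dilution factor = 250 × 8 = 2000.
248 ng/mL / 2000 = 0.124 ng/mL = 124 pg/mL.

124 pg/mL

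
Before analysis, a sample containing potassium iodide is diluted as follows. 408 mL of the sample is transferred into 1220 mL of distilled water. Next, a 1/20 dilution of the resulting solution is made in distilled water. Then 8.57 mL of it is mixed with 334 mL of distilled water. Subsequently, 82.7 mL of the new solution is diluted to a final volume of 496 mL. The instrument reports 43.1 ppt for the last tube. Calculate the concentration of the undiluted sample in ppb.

Overall dilution factor = 3.990 × 20 × 39.97 × 5.998 = 1.91 × 10⁴.
Original = 43.1 ppt × 1.91 × 10⁴ = 8.25 × 10⁵ ppt = 825 ppb.

825 ppb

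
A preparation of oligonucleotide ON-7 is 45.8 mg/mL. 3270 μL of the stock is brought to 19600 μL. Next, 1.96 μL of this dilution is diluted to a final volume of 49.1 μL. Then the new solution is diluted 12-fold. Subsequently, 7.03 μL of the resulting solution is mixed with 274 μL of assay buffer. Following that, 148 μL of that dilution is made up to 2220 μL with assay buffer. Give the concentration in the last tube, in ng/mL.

42.4 ng/mL

Overall dilution factor = 5.994 × 25.05 × 12 × 39.98 × 15 = 1.08 × 10⁶.
45.8 mg/mL / 1.08 × 10⁶ = 4.24 × 10⁻⁵ mg/mL = 42.4 ng/mL.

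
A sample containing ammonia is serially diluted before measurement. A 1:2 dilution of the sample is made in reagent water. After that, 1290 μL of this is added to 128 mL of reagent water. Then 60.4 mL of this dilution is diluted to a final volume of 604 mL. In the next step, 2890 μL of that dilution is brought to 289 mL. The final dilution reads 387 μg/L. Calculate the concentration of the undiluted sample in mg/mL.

Overall dilution factor = 2 × 100.2 × 10 × 100 = 2.00 × 10⁵.
Original = 387 μg/L × 2.00 × 10⁵ = 7.76 × 10⁷ μg/L = 77.6 mg/mL.

77.6 mg/mL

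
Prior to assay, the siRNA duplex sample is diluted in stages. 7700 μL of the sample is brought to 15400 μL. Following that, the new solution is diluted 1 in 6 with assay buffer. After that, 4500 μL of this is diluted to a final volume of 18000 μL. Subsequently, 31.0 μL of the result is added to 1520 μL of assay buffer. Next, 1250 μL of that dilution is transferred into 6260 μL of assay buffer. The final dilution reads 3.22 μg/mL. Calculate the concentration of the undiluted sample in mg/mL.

46.5 mg/mL

Overall dilution factor = 2 × 6 × 4 × 50.03 × 6.008 = 1.44 × 10⁴.
Original = 3.22 μg/mL × 1.44 × 10⁴ = 4.65 × 10⁴ μg/mL = 46.5 mg/mL.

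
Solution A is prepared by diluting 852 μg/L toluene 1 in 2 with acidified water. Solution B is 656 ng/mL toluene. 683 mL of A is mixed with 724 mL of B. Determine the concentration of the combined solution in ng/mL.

544 ng/mL

C_A = 852 μg/L / 2 = 426 μg/L.
C_B = 656 ng/mL = 656 μg/L.
C_mix = (C_A·V_A + C_B·V_B)/(V_A + V_B) = (426×683 + 656×724) / 1407 = 544 μg/L = 544 ng/mL.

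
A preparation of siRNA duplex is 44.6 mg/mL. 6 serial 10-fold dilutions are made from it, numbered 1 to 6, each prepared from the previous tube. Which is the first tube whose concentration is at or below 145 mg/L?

Tube n has concentration 44.6 mg/mL / 10ⁿ.
Need 10ⁿ ≥ 44.6 mg/mL / 145 mg/L = 308, so n ≥ 2.49.
First such tube: n = 3.

tube 3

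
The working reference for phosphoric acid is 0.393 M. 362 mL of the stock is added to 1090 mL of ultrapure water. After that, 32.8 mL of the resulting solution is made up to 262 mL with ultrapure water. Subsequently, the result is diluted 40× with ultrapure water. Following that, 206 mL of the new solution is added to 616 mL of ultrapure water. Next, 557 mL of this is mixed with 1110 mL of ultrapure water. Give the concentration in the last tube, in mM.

0.0257 mM

Overall dilution factor = 4.011 × 7.988 × 40 × 3.990 × 2.993 = 1.53 × 10⁴.
0.393 M / 1.53 × 10⁴ = 2.57 × 10⁻⁵ M = 0.0257 mM.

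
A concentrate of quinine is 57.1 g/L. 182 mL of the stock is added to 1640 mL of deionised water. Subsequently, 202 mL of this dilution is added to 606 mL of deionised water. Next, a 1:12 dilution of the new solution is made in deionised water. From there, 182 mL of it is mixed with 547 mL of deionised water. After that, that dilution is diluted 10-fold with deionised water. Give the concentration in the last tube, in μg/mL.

2.97 μg/mL

Overall dilution factor = 10.01 × 4 × 12 × 4.005 × 10 = 1.92 × 10⁴.
57.1 g/L / 1.92 × 10⁴ = 2.97 × 10⁻³ g/L = 2.97 μg/mL.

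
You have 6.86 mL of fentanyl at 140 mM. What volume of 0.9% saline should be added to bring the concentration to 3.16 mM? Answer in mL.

297 mL

V₂ = C₁V₁/C₂ = 140 × 6.86 / 3.16 = 304 mL.
Diluent to add = V₂ − V₁ = 304 − 6.86 = 297 mL.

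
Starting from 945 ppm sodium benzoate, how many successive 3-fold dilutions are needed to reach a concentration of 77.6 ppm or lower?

Need 3ⁿ ≥ 12.2, so n ≥ log(12.2)/log(3) = 2.28.
Minimum whole steps: n = 3.

3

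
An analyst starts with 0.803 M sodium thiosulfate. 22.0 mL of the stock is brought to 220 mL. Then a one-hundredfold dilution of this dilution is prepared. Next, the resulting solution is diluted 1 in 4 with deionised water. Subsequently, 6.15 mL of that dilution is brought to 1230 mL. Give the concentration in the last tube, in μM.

1.00 μM

Overall dilution factor = 10 × 100 × 4 × 200 = 8.00 × 10⁵.
0.803 M / 8.00 × 10⁵ = 1.00 × 10⁻⁶ M = 1.00 μM.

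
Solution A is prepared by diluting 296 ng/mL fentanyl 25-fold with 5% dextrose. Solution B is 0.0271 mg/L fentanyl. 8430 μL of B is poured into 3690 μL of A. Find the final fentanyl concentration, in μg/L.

22.5 μg/L

C_A = 296 ng/mL / 25 = 11.8 ng/mL.
C_B = 0.0271 mg/L = 27.1 ng/mL.
C_mix = (C_A·V_A + C_B·V_B)/(V_A + V_B) = (11.8×3690 + 27.1×8430) / 12120 = 22.5 ng/mL = 22.5 μg/L.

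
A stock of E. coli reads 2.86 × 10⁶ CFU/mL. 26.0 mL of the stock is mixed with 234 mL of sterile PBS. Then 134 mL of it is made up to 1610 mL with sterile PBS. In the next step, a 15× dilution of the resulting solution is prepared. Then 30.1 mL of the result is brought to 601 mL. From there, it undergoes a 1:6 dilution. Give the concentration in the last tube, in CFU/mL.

13.2 CFU/mL

Overall dilution factor = 10 × 12.01 × 15 × 19.97 × 6 = 2.16 × 10⁵.
2.86 × 10⁶ CFU/mL / 2.16 × 10⁵ = 13.2 CFU/mL.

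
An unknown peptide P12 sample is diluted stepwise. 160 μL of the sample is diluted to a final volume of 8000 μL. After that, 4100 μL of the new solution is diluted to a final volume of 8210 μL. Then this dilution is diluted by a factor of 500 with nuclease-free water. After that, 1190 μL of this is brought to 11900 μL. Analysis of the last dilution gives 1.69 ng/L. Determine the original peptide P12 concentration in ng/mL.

Overall dilution factor = 50 × 2.002 × 500 × 10 = 5.01 × 10⁵.
Original = 1.69 ng/L × 5.01 × 10⁵ = 8.46 × 10⁵ ng/L = 846 ng/mL.

846 ng/mL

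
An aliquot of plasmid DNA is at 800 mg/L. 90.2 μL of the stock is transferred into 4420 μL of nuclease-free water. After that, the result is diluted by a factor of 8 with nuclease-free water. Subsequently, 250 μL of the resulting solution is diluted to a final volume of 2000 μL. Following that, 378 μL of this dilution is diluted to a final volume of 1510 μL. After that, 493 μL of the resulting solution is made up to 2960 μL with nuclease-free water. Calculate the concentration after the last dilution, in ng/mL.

Overall dilution factor = 50.00 × 8 × 8 × 3.995 × 6.004 = 7.68 × 10⁴.
800 mg/L / 7.68 × 10⁴ = 0.0104 mg/L = 10.4 ng/mL.

10.4 ng/mL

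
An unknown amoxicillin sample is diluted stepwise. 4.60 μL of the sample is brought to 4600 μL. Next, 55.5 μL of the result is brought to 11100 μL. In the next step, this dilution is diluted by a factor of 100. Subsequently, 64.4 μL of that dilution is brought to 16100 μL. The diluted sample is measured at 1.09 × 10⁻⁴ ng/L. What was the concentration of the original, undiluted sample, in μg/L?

545 μg/L

Overall dilution factor = 1000 × 200 × 100 × 250 = 5.00 × 10⁹.
Original = 1.09 × 10⁻⁴ ng/L × 5.00 × 10⁹ = 5.45 × 10⁵ ng/L = 545 μg/L.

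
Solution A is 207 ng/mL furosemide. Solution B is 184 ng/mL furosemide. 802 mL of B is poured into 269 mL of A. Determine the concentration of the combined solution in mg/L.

0.190 mg/L

C_mix = (C_A·V_A + C_B·V_B)/(V_A + V_B) = (207×269 + 184×802) / 1071 = 190 ng/mL = 0.190 mg/L.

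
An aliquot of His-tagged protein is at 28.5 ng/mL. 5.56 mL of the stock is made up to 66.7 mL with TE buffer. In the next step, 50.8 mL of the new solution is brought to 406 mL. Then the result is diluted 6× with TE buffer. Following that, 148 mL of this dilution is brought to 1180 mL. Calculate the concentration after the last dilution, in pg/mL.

Overall dilution factor = 12.00 × 7.992 × 6 × 7.973 = 4587.
28.5 ng/mL / 4587 = 6.21 × 10⁻³ ng/mL = 6.21 pg/mL.

6.21 pg/mL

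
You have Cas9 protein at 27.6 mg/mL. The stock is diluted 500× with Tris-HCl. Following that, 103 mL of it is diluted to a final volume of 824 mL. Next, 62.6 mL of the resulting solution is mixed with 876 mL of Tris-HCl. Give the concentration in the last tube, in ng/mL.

460 ng/mL

Overall dilution factor = 500 × 8 × 14.99 = 6.00 × 10⁴.
27.6 mg/mL / 6.00 × 10⁴ = 4.60 × 10⁻⁴ mg/mL = 460 ng/mL.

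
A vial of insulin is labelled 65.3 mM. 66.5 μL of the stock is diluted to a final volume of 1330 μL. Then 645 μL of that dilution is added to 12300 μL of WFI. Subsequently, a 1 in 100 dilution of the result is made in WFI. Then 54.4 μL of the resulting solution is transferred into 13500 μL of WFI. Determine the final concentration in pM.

Overall dilution factor = 20 × 20.07 × 100 × 249.2 = 1.00 × 10⁷.
65.3 mM / 1.00 × 10⁷ = 6.53 × 10⁻⁶ mM = 6530 pM.

6530 pM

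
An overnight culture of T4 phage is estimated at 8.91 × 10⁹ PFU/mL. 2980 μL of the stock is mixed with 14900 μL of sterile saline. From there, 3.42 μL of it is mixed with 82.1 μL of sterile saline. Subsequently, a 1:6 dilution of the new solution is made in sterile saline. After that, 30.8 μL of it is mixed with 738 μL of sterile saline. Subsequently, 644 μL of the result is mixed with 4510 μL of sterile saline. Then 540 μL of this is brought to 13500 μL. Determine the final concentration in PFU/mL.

1980 PFU/mL

Overall dilution factor = 6 × 25.01 × 6 × 24.96 × 8.003 × 25 = 4.50 × 10⁶.
8.91 × 10⁹ PFU/mL / 4.50 × 10⁶ = 1980 PFU/mL.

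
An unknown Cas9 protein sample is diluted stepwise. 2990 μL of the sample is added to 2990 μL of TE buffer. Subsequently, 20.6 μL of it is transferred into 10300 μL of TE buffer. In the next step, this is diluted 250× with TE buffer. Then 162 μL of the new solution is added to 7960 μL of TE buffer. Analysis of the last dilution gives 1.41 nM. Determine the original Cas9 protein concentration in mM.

Overall dilution factor = 2 × 501 × 250 × 50.14 = 1.26 × 10⁷.
Original = 1.41 nM × 1.26 × 10⁷ = 1.77 × 10⁷ nM = 17.7 mM.

17.7 mM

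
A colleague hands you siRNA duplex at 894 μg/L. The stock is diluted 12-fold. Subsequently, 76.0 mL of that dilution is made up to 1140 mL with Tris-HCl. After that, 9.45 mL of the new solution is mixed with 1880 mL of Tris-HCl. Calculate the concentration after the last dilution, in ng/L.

Overall dilution factor = 12 × 15 × 199.9 = 3.60 × 10⁴.
894 μg/L / 3.60 × 10⁴ = 0.0248 μg/L = 24.8 ng/L.

24.8 ng/L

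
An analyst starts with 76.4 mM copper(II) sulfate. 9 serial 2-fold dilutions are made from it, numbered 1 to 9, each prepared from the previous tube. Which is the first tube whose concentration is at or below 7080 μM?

tube 4

Tube n has concentration 76.4 mM / 2ⁿ.
Need 2ⁿ ≥ 76.4 mM / 7080 μM = 10.8, so n ≥ 3.43.
First such tube: n = 4.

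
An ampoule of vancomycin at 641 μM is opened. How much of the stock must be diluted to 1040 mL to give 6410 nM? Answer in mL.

10.4 mL

6410 nM = 6.41 μM.
V₁ = C₂V₂/C₁ = 6.41 × 1040 / 641 = 10.4 mL.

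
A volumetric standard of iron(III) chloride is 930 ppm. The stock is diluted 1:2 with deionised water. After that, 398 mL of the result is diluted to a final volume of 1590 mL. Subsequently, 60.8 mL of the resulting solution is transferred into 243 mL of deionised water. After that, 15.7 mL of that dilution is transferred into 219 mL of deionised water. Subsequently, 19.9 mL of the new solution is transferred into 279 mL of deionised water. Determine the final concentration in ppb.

Overall dilution factor = 2 × 3.995 × 4.997 × 14.95 × 15.02 = 8964.
930 ppm / 8964 = 0.104 ppm = 104 ppb.

104 ppb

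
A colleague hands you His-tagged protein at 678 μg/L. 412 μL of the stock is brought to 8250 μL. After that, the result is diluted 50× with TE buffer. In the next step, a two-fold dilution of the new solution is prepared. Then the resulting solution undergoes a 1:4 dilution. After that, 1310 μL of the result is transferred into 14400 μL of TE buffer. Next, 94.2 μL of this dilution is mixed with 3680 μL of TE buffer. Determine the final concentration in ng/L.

0.176 ng/L

Overall dilution factor = 20.02 × 50 × 2 × 4 × 11.99 × 40.07 = 3.85 × 10⁶.
678 μg/L / 3.85 × 10⁶ = 1.76 × 10⁻⁴ μg/L = 0.176 ng/L.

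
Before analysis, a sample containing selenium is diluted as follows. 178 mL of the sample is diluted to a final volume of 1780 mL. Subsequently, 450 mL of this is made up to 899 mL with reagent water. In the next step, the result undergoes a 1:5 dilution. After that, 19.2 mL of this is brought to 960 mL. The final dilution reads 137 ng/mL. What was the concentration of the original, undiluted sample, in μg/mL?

684 μg/mL

Overall dilution factor = 10 × 1.998 × 5 × 50 = 4994.
Original = 137 ng/mL × 4994 = 6.84 × 10⁵ ng/mL = 684 μg/mL.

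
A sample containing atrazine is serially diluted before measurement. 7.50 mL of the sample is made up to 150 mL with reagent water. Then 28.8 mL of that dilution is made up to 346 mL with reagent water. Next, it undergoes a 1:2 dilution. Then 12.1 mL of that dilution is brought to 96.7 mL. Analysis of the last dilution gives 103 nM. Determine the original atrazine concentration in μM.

396 μM

Overall dilution factor = 20 × 12.01 × 2 × 7.992 = 3840.
Original = 103 nM × 3840 = 3.96 × 10⁵ nM = 396 μM.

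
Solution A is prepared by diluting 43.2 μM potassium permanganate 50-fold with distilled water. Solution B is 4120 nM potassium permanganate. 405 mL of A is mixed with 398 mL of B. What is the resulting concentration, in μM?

C_A = 43.2 μM / 50 = 0.864 μM.
C_B = 4120 nM = 4.12 μM.
C_mix = (C_A·V_A + C_B·V_B)/(V_A + V_B) = (0.864×405 + 4.12×398) / 803.0 = 2.48 μM.

2.48 μM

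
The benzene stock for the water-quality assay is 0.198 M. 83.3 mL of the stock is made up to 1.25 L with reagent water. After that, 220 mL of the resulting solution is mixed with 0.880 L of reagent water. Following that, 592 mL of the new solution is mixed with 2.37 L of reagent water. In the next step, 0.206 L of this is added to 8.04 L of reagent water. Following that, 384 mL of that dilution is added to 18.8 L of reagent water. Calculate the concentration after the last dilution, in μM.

Overall dilution factor = 15.01 × 5 × 5.003 × 40.03 × 49.96 = 7.51 × 10⁵.
0.198 M / 7.51 × 10⁵ = 2.64 × 10⁻⁷ M = 0.264 μM.

0.264 μM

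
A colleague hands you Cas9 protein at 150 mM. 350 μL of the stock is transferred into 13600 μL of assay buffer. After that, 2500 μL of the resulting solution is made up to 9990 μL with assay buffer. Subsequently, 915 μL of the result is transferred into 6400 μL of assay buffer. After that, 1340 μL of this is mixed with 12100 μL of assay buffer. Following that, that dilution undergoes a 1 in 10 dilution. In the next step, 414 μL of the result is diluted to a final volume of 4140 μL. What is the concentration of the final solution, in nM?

Overall dilution factor = 39.86 × 3.996 × 7.995 × 10.03 × 10 × 10 = 1.28 × 10⁶.
150 mM / 1.28 × 10⁶ = 1.17 × 10⁻⁴ mM = 117 nM.

117 nM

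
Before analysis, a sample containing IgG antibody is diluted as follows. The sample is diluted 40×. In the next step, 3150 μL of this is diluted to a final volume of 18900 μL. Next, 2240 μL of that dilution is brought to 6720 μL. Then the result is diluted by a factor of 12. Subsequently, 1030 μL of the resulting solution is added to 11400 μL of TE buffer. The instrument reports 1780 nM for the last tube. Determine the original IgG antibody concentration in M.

Overall dilution factor = 40 × 6 × 3 × 12 × 12.07 = 1.04 × 10⁵.
Original = 1780 nM × 1.04 × 10⁵ = 1.86 × 10⁸ nM = 0.186 M.

0.186 M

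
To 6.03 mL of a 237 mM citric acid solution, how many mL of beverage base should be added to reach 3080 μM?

458 mL

3080 μM = 3.08 mM.
V₂ = C₁V₁/C₂ = 237 × 6.03 / 3.08 = 464 mL.
Diluent to add = V₂ − V₁ = 464 − 6.03 = 458 mL.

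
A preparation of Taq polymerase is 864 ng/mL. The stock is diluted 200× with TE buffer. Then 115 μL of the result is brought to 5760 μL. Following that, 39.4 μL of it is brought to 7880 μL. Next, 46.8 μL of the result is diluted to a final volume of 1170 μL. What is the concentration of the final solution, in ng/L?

Overall dilution factor = 200 × 50.09 × 200 × 25 = 5.01 × 10⁷.
864 ng/mL / 5.01 × 10⁷ = 1.72 × 10⁻⁵ ng/mL = 0.0172 ng/L.

0.0172 ng/L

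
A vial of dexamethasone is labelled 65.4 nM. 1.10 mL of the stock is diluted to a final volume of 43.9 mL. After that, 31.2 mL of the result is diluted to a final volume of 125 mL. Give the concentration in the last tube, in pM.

Overall dilution factor = 39.91 × 4.006 = 160.
65.4 nM / 160 = 0.409 nM = 409 pM.

409 pM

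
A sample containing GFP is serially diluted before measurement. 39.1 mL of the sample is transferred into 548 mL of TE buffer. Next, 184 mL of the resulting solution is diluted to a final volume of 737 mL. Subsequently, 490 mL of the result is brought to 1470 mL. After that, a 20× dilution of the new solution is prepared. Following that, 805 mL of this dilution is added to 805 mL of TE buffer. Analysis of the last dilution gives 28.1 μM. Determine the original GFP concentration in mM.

203 mM

Overall dilution factor = 15.02 × 4.005 × 3 × 20 × 2 = 7217.
Original = 28.1 μM × 7217 = 2.03 × 10⁵ μM = 203 mM.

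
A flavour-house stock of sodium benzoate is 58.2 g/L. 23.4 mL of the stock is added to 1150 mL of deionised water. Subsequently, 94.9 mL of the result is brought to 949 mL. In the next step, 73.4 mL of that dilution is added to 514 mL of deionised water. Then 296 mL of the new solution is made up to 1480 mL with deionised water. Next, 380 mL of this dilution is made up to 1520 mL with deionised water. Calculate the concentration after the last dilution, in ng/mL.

725 ng/mL

Overall dilution factor = 50.15 × 10 × 8.003 × 5 × 4 = 8.03 × 10⁴.
58.2 g/L / 8.03 × 10⁴ = 7.25 × 10⁻⁴ g/L = 725 ng/mL.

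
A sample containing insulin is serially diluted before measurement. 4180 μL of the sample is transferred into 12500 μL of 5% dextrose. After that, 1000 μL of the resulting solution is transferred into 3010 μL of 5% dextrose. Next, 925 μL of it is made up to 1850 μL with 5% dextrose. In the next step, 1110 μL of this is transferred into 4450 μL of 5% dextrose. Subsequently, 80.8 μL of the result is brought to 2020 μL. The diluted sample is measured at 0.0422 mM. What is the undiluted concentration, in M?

0.169 M

Overall dilution factor = 3.990 × 4.010 × 2 × 5.009 × 25 = 4008.
Original = 0.0422 mM × 4008 = 169 mM = 0.169 M.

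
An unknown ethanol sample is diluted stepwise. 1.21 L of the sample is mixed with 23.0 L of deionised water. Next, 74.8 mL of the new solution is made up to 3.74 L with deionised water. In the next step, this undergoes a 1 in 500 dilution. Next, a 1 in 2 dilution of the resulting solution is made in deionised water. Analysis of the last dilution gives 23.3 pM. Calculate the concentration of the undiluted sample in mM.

Overall dilution factor = 20.01 × 50 × 500 × 2 = 1.00 × 10⁶.
Original = 23.3 pM × 1.00 × 10⁶ = 2.33 × 10⁷ pM = 0.0233 mM.

0.0233 mM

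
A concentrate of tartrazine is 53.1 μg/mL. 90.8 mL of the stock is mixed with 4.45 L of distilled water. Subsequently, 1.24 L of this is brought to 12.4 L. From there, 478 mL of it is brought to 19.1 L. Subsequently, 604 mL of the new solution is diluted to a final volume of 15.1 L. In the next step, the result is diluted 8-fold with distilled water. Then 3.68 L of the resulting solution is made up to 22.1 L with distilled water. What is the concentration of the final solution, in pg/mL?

Overall dilution factor = 50.01 × 10 × 39.96 × 25 × 8 × 6.005 = 2.40 × 10⁷.
53.1 μg/mL / 2.40 × 10⁷ = 2.21 × 10⁻⁶ μg/mL = 2.21 pg/mL.

2.21 pg/mL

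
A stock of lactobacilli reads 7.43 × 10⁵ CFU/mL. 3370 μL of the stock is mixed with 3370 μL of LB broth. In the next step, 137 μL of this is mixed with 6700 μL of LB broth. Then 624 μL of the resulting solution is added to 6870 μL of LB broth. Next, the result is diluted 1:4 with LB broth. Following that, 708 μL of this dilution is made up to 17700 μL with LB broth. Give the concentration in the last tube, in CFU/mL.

6.20 CFU/mL

Overall dilution factor = 2 × 49.91 × 12.01 × 4 × 25 = 1.20 × 10⁵.
7.43 × 10⁵ CFU/mL / 1.20 × 10⁵ = 6.20 CFU/mL.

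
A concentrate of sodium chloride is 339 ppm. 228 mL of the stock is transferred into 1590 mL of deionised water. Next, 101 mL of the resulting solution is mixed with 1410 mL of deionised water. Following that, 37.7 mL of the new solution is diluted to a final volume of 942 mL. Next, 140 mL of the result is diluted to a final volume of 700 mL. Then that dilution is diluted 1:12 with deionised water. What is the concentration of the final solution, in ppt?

1900 ppt

Overall dilution factor = 7.974 × 14.96 × 24.99 × 5 × 12 = 1.79 × 10⁵.
339 ppm / 1.79 × 10⁵ = 1.90 × 10⁻³ ppm = 1900 ppt.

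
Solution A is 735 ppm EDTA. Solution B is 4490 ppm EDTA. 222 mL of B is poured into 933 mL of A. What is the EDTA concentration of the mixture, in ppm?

1460 ppm

C_mix = (C_A·V_A + C_B·V_B)/(V_A + V_B) = (735×933 + 4490×222) / 1155 = 1457 ppm.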